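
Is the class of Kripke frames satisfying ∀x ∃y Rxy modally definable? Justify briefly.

This is a Sahlqvist condition; the D axiom □p → ◇p defines it.

Yes, by □p → ◇p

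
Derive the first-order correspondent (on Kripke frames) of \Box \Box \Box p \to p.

This is a Sahlqvist (Geach-type) schema ◇^0□^3p → □^0◇^0p.
Minimal-valuation argument: fix x; take any y with xR^0y and any z with xR^0z. Set V(p) to the set of worlds R-reachable from y in exactly 3 steps. Then □^3p holds at y, so the antecedent holds at x; validity forces ◇^0p at z, giving a w with zR^0w and yR^3w.
First-order correspondent: \forall x \exists w (x R^3 w \wedge x = w).

\forall x \exists w (x R^3 w \wedge x = w)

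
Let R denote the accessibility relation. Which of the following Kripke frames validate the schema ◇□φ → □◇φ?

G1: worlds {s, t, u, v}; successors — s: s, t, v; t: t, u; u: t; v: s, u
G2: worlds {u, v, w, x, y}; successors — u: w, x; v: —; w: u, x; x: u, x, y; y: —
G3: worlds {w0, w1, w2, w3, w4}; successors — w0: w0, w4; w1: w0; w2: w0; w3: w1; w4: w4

The schema corresponds to convergence: ∀x ∀y ∀z (Rxy ∧ Rxz → ∃w (Ryw ∧ Rzw)).
G1: holds.
G2: fails — Rxu and Rxy but u and y have no common successor.
G3: holds.
Valid on: G1, G3.

G1, G3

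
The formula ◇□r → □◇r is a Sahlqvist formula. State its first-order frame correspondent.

Suppose ◇□r→□◇r is valid. Take Rxy, Rxz and set V(r)={w : Ryw}. Then □r at y so ◇□r at x, so □◇r at x, so ◇r at z, giving w with Rzw and Ryw.
The converse is a direct semantic check.
Frame condition: ∀x ∀y ∀z (Rxy ∧ Rxz → ∃w (Ryw ∧ Rzw)).

Convergence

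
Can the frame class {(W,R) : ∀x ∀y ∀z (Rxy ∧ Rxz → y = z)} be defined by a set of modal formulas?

Yes: it is partial functionality, defined by the CD schema ◇p → □p.

Yes — defined by ◇p → □p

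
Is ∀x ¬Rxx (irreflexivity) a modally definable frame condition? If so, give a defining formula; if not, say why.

No — not modally definable

Any modally definable frame class is closed under surjective bounded morphisms.
The 2-cycle (worlds w0,w1 with w0→w1→w0) is irreflexive, and the map sending every world to a single reflexive point • is a surjective bounded morphism (forth: every edge maps to (•,•); back: every world has a successor). So any modal formula valid on the 2-cycle is also valid on the reflexive point, which is not irreflexive.
Hence irreflexivity is not modally definable.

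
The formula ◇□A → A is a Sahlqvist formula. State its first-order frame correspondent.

This schema is equivalent to the B axiom A → □◇A.
It corresponds to symmetry: ∀x ∀y (Rxy → Ryx).

Symmetry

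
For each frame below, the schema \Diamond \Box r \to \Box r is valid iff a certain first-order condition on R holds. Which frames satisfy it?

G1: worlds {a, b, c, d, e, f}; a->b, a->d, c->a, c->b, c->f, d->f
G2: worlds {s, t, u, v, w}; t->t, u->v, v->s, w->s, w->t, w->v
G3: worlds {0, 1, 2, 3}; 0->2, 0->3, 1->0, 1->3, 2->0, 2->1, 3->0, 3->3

none

This is the axiom for the Euclidean property; its first-order frame correspondent is \forall x \forall y \forall z (Rxy \wedge Rxz \to Ryz).
G1: fails — Rab and Rab but not Rbb.
G2: fails — Ruv and Ruv but not Rvv.
G3: fails — R02 and R02 but not R22.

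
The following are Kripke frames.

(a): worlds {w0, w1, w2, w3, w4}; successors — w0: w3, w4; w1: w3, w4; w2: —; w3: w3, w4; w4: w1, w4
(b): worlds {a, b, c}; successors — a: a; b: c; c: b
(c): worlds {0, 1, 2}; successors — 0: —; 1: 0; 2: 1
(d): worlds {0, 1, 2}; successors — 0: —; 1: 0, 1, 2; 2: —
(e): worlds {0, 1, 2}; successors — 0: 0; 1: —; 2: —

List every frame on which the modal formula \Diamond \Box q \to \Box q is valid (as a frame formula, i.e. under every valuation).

(e)

The schema corresponds to the Euclidean property: \forall x \forall y \forall z (Rxy \wedge Rxz \to Ryz).
(a): fails — Rw0w4 and Rw0w3 but not Rw4w3.
(b): fails — Rbc and Rbc but not Rcc.
(c): fails — R10 and R10 but not R00.
(d): fails — R12 and R12 but not R22.
(e): holds.
Valid on: (e).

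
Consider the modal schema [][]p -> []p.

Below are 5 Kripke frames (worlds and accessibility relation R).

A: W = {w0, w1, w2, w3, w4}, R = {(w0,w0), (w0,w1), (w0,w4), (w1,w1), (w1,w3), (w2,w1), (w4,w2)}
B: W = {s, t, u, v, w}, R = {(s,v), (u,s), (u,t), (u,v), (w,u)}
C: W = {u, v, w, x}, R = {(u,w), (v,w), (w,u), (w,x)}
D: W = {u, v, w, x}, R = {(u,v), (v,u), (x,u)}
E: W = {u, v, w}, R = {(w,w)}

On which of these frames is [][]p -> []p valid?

The schema corresponds to density: forall x forall y (Rxy -> exists z (Rxz & Rzy)).
A: fails — Rw4w2 but no z with Rw4z and Rzw2.
B: fails — Rwu but no z with Rwz and Rzu.
C: fails — Rwu but no z with Rwz and Rzu.
D: fails — Ruv but no z with Ruz and Rzv.
E: holds.

E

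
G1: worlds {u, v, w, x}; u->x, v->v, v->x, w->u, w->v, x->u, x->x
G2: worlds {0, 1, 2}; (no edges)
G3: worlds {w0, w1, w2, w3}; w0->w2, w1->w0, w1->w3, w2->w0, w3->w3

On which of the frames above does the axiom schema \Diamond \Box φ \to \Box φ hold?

The schema corresponds to the Euclidean property: \forall x \forall y \forall z (Rxy \wedge Rxz \to Ryz).
G1: fails — Rvx and Rvv but not Rxv.
G2: ✓.
G3: fails — Rw0w2 and Rw0w2 but not Rw2w2.
Valid on: G2.

G2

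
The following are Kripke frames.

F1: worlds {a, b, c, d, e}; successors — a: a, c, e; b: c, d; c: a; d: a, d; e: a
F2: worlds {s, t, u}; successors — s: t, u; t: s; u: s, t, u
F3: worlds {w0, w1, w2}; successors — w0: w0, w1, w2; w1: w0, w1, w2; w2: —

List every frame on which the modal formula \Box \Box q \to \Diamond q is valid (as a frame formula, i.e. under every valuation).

F1

Frame correspondent (Sahlqvist): \forall x \exists w (x R^2 w \wedge xRw) — i.e. a generalized confluence (Geach) condition.
F1: ✓.
F2: fails — at t but no w with tR²w and tRw.
F3: fails — at w2 but no w with w2R²w and w2Rw.
Valid on: F1.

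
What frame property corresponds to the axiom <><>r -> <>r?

transitivity

Replacing r by ¬r and contraposing gives the equivalent schema □r → □□r.
Suppose □r→□□r is valid. Take Rxy, Ryz and set V(r)={w : Rxw}. Then □r at x, so □□r at x, so □r at y, so r at z, i.e. Rxz.
The converse is a direct semantic check.
So the correspondent is transitivity.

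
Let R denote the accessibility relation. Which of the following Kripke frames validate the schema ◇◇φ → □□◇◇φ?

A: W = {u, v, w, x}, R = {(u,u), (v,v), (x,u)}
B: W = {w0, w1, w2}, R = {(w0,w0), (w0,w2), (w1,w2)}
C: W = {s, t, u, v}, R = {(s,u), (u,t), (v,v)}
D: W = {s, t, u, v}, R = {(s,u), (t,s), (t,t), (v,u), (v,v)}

A

Frame correspondent (Sahlqvist): ∀x ∀y ∀z ((xR²y ∧ xR²z) → ∃w (y = w ∧ zR²w)) — i.e. a generalized confluence (Geach) condition.
A: ✓.
B: fails — w0R²w0, w0R²w2 but no w with w0=w and w2R²w.
C: fails — sR²t, sR²t but no w with t=w and tR²w.
D: fails — tR²s, tR²s but no w with s=w and sR²w.
Valid on: A.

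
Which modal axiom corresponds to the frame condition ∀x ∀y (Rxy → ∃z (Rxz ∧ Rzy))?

□□ψ → □ψ

The condition is density. The C4 schema □□ψ → □ψ defines it.
Suppose □□ψ→□ψ is valid. Take Rxy and set V(ψ)={w : xR²w}. Then □□ψ at x, so □ψ at x, so ψ at y, i.e. ∃z(Rxz∧Rzy).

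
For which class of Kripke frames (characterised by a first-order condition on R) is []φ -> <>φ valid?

seriality: forall x exists y Rxy

This schema is the D axiom.
It corresponds to seriality: forall x exists y Rxy.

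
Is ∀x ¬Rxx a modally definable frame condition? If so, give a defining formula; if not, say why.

If a class were modally definable it would be closed under surjective bounded morphisms (Goldblatt–Thomason).
The 3-cycle (worlds s,t,u with s→t→u→s) is irreflexive, and the map sending every world to a single reflexive point • is a surjective bounded morphism (forth: every edge maps to (•,•); back: every world has a successor). So any modal formula valid on the 3-cycle is also valid on the reflexive point, which is not irreflexive.
So no modal formula (or set of formulas) defines exactly the irreflexive frames.

Not definable by any modal formula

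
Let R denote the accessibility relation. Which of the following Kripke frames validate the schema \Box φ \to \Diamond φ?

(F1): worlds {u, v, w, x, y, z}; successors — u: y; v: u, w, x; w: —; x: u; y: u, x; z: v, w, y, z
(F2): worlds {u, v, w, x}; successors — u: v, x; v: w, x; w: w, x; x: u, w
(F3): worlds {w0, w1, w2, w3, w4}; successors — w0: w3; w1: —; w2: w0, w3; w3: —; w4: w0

(F2)

Frame correspondent (Sahlqvist): \forall x \exists y Rxy — i.e. seriality.
(F1): fails — world w has no successor.
(F2): condition met.
(F3): fails — world w1 has no successor.
Valid on: (F2).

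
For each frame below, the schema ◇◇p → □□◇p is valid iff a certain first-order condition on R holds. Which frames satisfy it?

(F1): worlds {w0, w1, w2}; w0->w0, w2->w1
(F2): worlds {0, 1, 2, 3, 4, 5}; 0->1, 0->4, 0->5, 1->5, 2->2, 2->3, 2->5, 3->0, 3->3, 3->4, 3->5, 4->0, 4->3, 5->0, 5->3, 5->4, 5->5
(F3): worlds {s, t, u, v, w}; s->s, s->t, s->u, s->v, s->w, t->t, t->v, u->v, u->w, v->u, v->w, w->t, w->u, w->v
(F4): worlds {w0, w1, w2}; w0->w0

(F1), (F4)

This is the axiom for a generalized confluence (Geach) condition; its first-order frame correspondent is ∀x ∀y ∀z ((xR²y ∧ xR²z) → ∃w (y = w ∧ zRw)).
(F1): condition met.
(F2): fails — 0R²0, 0R²0 but no w with 0=w and 0Rw.
(F3): fails — sR²s, sR²t but no w* with s=w* and tRw*.
(F4): condition met.
Valid on: (F1), (F4).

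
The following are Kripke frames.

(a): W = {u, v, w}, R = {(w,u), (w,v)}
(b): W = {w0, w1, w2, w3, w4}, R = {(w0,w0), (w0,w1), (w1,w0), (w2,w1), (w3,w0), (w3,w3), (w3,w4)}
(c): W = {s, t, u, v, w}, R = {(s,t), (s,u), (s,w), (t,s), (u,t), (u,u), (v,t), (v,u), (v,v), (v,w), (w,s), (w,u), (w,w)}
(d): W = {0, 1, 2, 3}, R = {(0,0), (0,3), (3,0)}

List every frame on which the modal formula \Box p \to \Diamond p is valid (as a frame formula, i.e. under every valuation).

This is the axiom for seriality; its first-order frame correspondent is \forall x \exists y Rxy.
(a): fails — world u has no successor.
(b): fails — world w4 has no successor.
(c): ✓.
(d): fails — world 1 has no successor.

(c)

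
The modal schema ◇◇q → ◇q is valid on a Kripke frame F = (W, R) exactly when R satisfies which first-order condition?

Transitivity

Replacing q by ¬q and contraposing gives the equivalent schema □q → □□q.
Suppose □q→□□q is valid. Take Rxy, Ryz and set V(q)={w : Rxw}. Then □q at x, so □□q at x, so □q at y, so q at z, i.e. Rxz.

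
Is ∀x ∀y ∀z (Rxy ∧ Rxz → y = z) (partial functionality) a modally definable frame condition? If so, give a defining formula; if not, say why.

The condition is partial functionality. A defining modal formula is ◇r → □r.
Suppose ◇r→□r is valid. Take Rxy, Rxz and set V(r)={y}. Then ◇r at x, so □r at x, so r at z, i.e. z=y.

Yes — defined by ◇r → □r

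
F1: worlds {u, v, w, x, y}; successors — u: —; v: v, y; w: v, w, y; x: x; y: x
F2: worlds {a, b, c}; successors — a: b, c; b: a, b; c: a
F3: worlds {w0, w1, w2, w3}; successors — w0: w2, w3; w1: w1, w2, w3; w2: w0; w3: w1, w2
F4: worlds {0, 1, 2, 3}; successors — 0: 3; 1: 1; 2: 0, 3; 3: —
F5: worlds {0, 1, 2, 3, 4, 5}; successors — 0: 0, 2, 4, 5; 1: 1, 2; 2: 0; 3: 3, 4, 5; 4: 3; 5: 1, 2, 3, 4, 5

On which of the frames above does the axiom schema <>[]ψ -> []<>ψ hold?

F2

Frame correspondent (Sahlqvist): forall x forall y forall z (Rxy & Rxz -> exists w (Ryw & Rzw)) — i.e. convergence.
F1: fails — Rvv and Rvy but v and y have no common successor.
F2: condition met.
F3: fails — Rw0w2 and Rw0w3 but w2 and w3 have no common successor.
F4: fails — R03 and R03 but 3 and 3 have no common successor.
F5: fails — R00 and R04 but 0 and 4 have no common successor.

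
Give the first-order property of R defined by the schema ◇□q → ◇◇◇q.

∀x ∀y (xRy → ∃w (yRw ∧ xR³w))

This is a Sahlqvist (Geach-type) schema ◇^1□^1q → □^0◇^3q.
Minimal-valuation argument: fix x; take any y with xR^1y and any z with xR^0z. Set V(q) to the set of worlds R-reachable from y in exactly 1 step. Then □^1q holds at y, so the antecedent holds at x; validity forces ◇^3q at z, giving a w with zR^3w and yR^1w.
First-order correspondent: ∀x ∀y (xRy → ∃w (yRw ∧ xR³w)).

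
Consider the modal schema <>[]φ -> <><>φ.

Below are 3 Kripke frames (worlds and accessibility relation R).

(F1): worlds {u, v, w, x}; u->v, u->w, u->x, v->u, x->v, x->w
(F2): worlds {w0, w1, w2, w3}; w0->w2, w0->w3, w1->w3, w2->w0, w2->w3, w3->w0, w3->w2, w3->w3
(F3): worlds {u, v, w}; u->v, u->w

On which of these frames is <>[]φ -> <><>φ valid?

The schema corresponds to a generalized confluence (Geach) condition: forall x forall y (xRy -> exists w (yRw & x R^2 w)).
(F1): fails — uRw but no t with wRt and uR²t.
(F2): condition met.
(F3): fails — uRv but no t with vRt and uR²t.
Valid on: (F2).

(F2)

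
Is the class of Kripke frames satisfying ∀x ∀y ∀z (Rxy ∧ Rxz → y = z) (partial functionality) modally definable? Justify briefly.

The condition is partial functionality. A defining modal formula is ◇p → □p.
Suppose ◇p→□p is valid. Take Rxy, Rxz and set V(p)={y}. Then ◇p at x, so □p at x, so p at z, i.e. z=y.

Definable; ◇p → □p defines it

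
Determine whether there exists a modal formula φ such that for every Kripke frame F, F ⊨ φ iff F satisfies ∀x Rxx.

Yes: it is reflexivity, defined by the T schema □r → r.
Suppose □r→r is valid. At any x set V(r)={w : Rxw}. Then □r holds at x, so r holds at x, i.e. Rxx.

Yes — defined by □r → r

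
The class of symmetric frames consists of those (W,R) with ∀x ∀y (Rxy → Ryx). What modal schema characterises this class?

The condition is symmetry. The B schema q → □◇q defines it.
Suppose q→□◇q is valid. Take Rxy and set V(q)={x}. Then q at x, so □◇q at x, so ◇q at y, so some z with Ryz has q; z=x, i.e. Ryx.

q → □◇q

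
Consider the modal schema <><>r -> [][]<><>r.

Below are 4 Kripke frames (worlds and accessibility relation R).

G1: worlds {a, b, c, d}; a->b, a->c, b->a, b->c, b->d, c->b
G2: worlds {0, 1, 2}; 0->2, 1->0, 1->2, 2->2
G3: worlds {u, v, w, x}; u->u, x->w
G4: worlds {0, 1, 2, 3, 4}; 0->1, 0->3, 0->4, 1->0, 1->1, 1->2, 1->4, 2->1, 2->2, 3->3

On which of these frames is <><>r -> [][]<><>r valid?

The schema corresponds to a generalized confluence (Geach) condition: forall x forall y forall z ((x R^2 y & x R^2 z) -> exists w (y = w & z R^2 w)).
G1: fails — aR²a, aR²b but no w with a=w and bR²w.
G2: holds.
G3: holds.
G4: fails — 0R²0, 0R²3 but no w with 0=w and 3R²w.
Valid on: G2, G3.

G2, G3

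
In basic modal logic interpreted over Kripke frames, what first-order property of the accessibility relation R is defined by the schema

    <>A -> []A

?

This schema is the CD axiom.
It corresponds to partial functionality: forall x forall y forall z (Rxy & Rxz -> y = z).

Partial functionality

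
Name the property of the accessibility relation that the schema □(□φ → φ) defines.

Shift-reflexivity

This schema is the T□ axiom.
It corresponds to shift-reflexivity: ∀x ∀y (Rxy → Ryy).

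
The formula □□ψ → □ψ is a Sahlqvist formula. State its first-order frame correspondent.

density: ∀x ∀y (Rxy → ∃z (Rxz ∧ Rzy))

Suppose □□ψ→□ψ is valid. Take Rxy and set V(ψ)={w : xR²w}. Then □□ψ at x, so □ψ at x, so ψ at y, i.e. ∃z(Rxz∧Rzy).
Conversely, on a frame with density the schema holds at every world under every valuation.
Frame condition: ∀x ∀y (Rxy → ∃z (Rxz ∧ Rzy)).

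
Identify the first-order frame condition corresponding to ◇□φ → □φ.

Replacing φ by ¬φ and contraposing gives the equivalent schema ◇φ → □◇φ.
Suppose ◇φ→□◇φ is valid. Take Rxy, Rxz and set V(φ)={y}. Then ◇φ at x, so □◇φ at x, so ◇φ at z, so some w with Rzw has φ; w=y, i.e. Rzy. By symmetry of the argument, Ryz.
The converse is a direct semantic check.
So the correspondent is the Euclidean property.

the Euclidean property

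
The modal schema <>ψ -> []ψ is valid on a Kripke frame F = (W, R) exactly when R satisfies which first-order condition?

Suppose ◇ψ→□ψ is valid. Take Rxy, Rxz and set V(ψ)={y}. Then ◇ψ at x, so □ψ at x, so ψ at z, i.e. z=y.
The converse is a direct semantic check.
Frame condition: forall x forall y forall z (Rxy & Rxz -> y = z).

partial functionality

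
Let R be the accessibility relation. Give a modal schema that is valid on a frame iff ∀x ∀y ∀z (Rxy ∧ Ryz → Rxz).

This is transitivity; the standard corresponding axiom is 4: □r → □□r.

□r → □□r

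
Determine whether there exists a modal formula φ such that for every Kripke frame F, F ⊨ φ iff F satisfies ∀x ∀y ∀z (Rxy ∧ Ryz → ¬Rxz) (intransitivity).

Any modally definable frame class is closed under surjective bounded morphisms.
The 7-cycle (worlds s,t,u,v,w,x,y with s→t→u→v→w→x→y→s) is intransitive. Mapping every world to a single reflexive point • is a surjective bounded morphism; the reflexive point is not intransitive (R••∧R•• but R••).
So the class is not modally definable.

Not definable by any modal formula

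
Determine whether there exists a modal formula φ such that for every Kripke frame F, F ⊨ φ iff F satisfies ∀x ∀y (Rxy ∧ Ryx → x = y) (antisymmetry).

Modal frame validity is preserved under surjective bounded morphisms.
The 6-cycle (worlds a,b,c,d,e,f with a→b→c→d→e→f→a) is antisymmetric. Sending even-indexed worlds to s and odd-indexed worlds to t is a surjective bounded morphism onto the two-world frame with s↔t, which is not antisymmetric.
So no modal formula (or set of formulas) defines exactly the antisymmetric frames.

Not modally definable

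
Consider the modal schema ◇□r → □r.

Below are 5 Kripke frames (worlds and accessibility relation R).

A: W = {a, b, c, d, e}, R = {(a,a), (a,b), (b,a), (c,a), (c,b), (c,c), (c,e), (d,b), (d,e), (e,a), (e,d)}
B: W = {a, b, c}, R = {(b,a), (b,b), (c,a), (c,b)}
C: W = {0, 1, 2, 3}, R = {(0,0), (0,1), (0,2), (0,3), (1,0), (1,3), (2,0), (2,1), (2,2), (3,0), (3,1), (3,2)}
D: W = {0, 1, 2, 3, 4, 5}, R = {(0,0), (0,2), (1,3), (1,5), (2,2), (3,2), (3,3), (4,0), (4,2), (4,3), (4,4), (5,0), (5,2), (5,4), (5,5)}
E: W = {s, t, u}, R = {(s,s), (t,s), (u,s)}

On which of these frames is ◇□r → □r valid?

The schema corresponds to the Euclidean property: ∀x ∀y ∀z (Rxy ∧ Rxz → Ryz).
A: fails — Rab and Rab but not Rbb.
B: fails — Rba and Rba but not Raa.
C: fails — R02 and R03 but not R23.
D: fails — R02 and R00 but not R20.
E: condition met.
Valid on: E.

E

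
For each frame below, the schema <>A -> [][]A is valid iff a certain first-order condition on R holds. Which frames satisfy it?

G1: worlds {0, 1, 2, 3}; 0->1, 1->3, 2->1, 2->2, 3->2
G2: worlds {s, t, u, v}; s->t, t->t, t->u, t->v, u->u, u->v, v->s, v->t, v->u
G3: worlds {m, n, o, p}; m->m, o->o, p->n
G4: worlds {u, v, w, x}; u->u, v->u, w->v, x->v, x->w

This is the axiom for a generalized confluence (Geach) condition; its first-order frame correspondent is forall x forall y forall z ((xRy & x R^2 z) -> exists w (y = w & z = w)).
G1: fails — 0R1, 0R²3 but 1 ≠ 3.
G2: fails — sRt, sR²u but t ≠ u.
G3: ✓.
G4: fails — wRv, wR²u but v ≠ u.

G3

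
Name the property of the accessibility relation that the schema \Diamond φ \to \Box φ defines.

Suppose ◇φ→□φ is valid. Take Rxy, Rxz and set V(φ)={y}. Then ◇φ at x, so □φ at x, so φ at z, i.e. z=y.
Conversely, any frame satisfying \forall x \forall y \forall z (Rxy \wedge Rxz \to y = z) validates the schema.
Frame condition: \forall x \forall y \forall z (Rxy \wedge Rxz \to y = z).

Partial functionality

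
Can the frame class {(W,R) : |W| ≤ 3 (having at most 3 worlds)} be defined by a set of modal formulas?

No

Modal frame validity is preserved under disjoint unions.
Any modal formula valid on each of 4 disjoint one-world frames is valid on their disjoint union (validity is preserved under disjoint unions). Each one-world frame has |W|=1≤3, but the union has |W|=4.
So no modal formula (or set of formulas) defines exactly the |W|≤3 frames.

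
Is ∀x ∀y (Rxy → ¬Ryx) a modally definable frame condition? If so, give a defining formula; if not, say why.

If a class were modally definable it would be closed under surjective bounded morphisms (Goldblatt–Thomason).
The 3-cycle (worlds s,t,u with s→t→u→s) is asymmetric. Mapping every world to a single reflexive point • is a surjective bounded morphism, and the reflexive point is not asymmetric (R•• but asymmetry requires ¬R••).
So the class is not modally definable.

No — not modally definable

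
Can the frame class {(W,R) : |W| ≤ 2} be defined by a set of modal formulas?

Any modally definable frame class is closed under disjoint unions.
Any modal formula valid on each of 3 disjoint one-world frames is valid on their disjoint union (validity is preserved under disjoint unions). Each one-world frame has |W|=1≤2, but the union has |W|=3.
So no modal formula (or set of formulas) defines exactly the |W|≤2 frames.

No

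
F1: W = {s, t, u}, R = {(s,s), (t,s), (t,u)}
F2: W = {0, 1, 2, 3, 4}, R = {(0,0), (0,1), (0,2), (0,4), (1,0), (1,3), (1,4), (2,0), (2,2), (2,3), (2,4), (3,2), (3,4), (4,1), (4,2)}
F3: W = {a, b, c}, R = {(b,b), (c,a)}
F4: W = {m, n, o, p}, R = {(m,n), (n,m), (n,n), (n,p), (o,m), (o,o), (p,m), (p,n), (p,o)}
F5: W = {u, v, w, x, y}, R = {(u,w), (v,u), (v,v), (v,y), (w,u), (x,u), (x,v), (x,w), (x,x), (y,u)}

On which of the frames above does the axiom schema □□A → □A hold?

F4

Frame correspondent (Sahlqvist): ∀x ∀y (Rxy → ∃z (Rxz ∧ Rzy)) — i.e. density.
F1: fails — Rtu but no z with Rtz and Rzu.
F2: fails — R13 but no z with R1z and Rz3.
F3: fails — Rca but no z with Rcz and Rza.
F4: ✓.
F5: fails — Ruw but no z with Ruz and Rzw.
Valid on: F4.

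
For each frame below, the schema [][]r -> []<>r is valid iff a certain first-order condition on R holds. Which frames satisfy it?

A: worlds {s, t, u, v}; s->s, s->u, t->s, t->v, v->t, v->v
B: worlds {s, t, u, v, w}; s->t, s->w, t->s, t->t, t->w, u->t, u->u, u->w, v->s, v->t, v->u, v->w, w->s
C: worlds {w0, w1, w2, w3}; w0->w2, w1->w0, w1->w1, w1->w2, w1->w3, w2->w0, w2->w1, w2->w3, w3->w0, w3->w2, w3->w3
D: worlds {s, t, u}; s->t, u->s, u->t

Frame correspondent (Sahlqvist): forall x forall z (xRz -> exists w (x R^2 w & zRw)) — i.e. a generalized confluence (Geach) condition.
A: fails — sRu but no w with sR²w and uRw.
B: condition met.
C: condition met.
D: fails — sRt but no w with sR²w and tRw.

B, C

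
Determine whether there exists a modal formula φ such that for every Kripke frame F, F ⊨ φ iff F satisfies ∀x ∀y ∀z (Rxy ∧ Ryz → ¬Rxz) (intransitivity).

Any modally definable frame class is closed under surjective bounded morphisms.
The 5-cycle (worlds 0,1,2,3,4 with 0→1→2→3→4→0) is intransitive. Mapping every world to a single reflexive point • is a surjective bounded morphism; the reflexive point is not intransitive (R••∧R•• but R••).
So no modal formula (or set of formulas) defines exactly the intransitive frames.

No — not modally definable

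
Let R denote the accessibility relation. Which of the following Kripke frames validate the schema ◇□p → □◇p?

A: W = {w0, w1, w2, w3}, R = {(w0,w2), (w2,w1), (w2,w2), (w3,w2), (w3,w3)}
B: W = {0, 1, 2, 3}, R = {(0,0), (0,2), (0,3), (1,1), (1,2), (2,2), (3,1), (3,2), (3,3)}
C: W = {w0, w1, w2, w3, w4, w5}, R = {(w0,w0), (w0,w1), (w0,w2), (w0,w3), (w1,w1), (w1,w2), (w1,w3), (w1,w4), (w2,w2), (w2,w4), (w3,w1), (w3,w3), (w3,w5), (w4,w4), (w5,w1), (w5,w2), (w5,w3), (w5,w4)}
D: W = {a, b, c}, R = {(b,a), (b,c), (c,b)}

This is the axiom for convergence; its first-order frame correspondent is ∀x ∀y ∀z (Rxy ∧ Rxz → ∃w (Ryw ∧ Rzw)).
A: fails — Rw2w1 and Rw2w1 but w1 and w1 have no common successor.
B: holds.
C: fails — Rw0w2 and Rw0w3 but w2 and w3 have no common successor.
D: fails — Rba and Rba but a and a have no common successor.

B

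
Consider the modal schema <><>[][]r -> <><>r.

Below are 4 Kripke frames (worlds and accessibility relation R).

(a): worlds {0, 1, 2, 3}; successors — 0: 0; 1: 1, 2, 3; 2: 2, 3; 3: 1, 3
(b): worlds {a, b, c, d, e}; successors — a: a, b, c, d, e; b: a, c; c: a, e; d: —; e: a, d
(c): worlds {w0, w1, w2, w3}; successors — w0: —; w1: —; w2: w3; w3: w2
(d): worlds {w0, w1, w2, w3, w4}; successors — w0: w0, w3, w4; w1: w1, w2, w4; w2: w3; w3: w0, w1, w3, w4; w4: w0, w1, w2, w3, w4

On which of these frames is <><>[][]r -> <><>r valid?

(a), (c), (d)

Frame correspondent (Sahlqvist): forall x forall y (x R^2 y -> exists w (y R^2 w & x R^2 w)) — i.e. a generalized confluence (Geach) condition.
(a): holds.
(b): fails — aR²d but no w with dR²w and aR²w.
(c): holds.
(d): holds.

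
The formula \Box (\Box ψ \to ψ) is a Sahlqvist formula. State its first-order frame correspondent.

shift-reflexivity: \forall x \forall y (Rxy \to Ryy)

Suppose □(□ψ→ψ) is valid. Take Rxy and set V(ψ)={w : Ryw}. Then at y, □ψ holds; since □(□ψ→ψ) at x, □ψ→ψ at y, so ψ at y, i.e. Ryy.
Conversely, on a frame with shift-reflexivity the schema holds at every world under every valuation.
So the correspondent is shift-reflexivity.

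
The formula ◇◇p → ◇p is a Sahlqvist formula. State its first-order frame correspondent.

Transitivity

This is frame-equivalent to □p → □□p (substitute ¬p for p and contrapose).
Suppose □p→□□p is valid. Take Rxy, Ryz and set V(p)={w : Rxw}. Then □p at x, so □□p at x, so □p at y, so p at z, i.e. Rxz.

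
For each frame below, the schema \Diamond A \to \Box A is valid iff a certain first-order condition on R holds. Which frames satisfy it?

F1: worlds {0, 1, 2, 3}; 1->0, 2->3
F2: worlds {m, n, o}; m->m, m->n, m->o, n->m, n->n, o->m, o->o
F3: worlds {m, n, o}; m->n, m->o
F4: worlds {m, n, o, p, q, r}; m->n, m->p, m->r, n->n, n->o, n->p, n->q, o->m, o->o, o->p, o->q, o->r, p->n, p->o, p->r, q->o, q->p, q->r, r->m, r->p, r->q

Frame correspondent (Sahlqvist): \forall x \forall y \forall z (Rxy \wedge Rxz \to y = z) — i.e. partial functionality.
F1: ✓.
F2: fails — m sees both m and n.
F3: fails — m sees both n and o.
F4: fails — m sees both n and p.
Valid on: F1.

F1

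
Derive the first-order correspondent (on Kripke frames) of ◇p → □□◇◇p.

∀x ∀y ∀z ((xRy ∧ xR²z) → ∃w (y = w ∧ zR²w))

This is a Sahlqvist (Geach-type) schema ◇^1□^0p → □^2◇^2p.
Minimal-valuation argument: fix x; take any y with xR^1y and any z with xR^2z. Set V(p) to the set of worlds R-reachable from y in exactly 0 steps. Then □^0p holds at y, so the antecedent holds at x; validity forces ◇^2p at z, giving a w with zR^2w and yR^0w.
First-order correspondent: ∀x ∀y ∀z ((xRy ∧ xR²z) → ∃w (y = w ∧ zR²w)).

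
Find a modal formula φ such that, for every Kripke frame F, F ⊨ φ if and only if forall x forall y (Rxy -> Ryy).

□(□q → q)

This is shift-reflexivity; the standard corresponding axiom is T□: □(□q → q).
Suppose □(□q→q) is valid. Take Rxy and set V(q)={w : Ryw}. Then at y, □q holds; since □(□q→q) at x, □q→q at y, so q at y, i.e. Ryy.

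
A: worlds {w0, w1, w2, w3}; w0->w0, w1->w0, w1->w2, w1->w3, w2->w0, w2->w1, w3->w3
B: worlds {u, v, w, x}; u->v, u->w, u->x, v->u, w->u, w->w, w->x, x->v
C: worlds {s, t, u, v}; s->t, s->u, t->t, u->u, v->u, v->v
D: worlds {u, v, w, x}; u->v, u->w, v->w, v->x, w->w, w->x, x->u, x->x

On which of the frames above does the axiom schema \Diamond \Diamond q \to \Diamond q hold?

This is the axiom for transitivity; its first-order frame correspondent is \forall x \forall y \forall z (Rxy \wedge Ryz \to Rxz).
A: fails — Rw1w2 and Rw2w1 but not Rw1w1.
B: fails — Ruv and Rvu but not Ruu.
C: satisfies the condition.
D: fails — Ruv and Rvx but not Rux.

C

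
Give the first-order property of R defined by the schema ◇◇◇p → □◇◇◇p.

∀x ∀y ∀z ((xR³y ∧ xRz) → ∃w (y = w ∧ zR³w))

This is a Sahlqvist (Geach-type) schema ◇^3□^0p → □^1◇^3p.
First-order correspondent: ∀x ∀y ∀z ((xR³y ∧ xRz) → ∃w (y = w ∧ zR³w)).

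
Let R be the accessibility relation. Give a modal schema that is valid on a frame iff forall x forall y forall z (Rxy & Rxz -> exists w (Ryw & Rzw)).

◇□q → □◇q

The condition is convergence. The .2 schema ◇□q → □◇q defines it.
Suppose ◇□q→□◇q is valid. Take Rxy, Rxz and set V(q)={w : Ryw}. Then □q at y so ◇□q at x, so □◇q at x, so ◇q at z, giving w with Rzw and Ryw.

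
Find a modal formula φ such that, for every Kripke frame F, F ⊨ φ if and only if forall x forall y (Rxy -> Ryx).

A defining formula is ψ → □◇ψ (the B axiom).

ψ → □◇ψ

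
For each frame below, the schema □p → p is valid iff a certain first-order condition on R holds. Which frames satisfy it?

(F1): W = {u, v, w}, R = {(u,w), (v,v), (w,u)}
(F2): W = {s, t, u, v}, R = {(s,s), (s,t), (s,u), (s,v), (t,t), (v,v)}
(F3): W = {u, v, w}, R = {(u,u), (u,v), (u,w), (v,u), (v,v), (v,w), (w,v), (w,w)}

This is the axiom for reflexivity; its first-order frame correspondent is ∀x Rxx.
(F1): fails — world u does not see itself.
(F2): fails — world u does not see itself.
(F3): ✓.
Valid on: (F3).

(F3)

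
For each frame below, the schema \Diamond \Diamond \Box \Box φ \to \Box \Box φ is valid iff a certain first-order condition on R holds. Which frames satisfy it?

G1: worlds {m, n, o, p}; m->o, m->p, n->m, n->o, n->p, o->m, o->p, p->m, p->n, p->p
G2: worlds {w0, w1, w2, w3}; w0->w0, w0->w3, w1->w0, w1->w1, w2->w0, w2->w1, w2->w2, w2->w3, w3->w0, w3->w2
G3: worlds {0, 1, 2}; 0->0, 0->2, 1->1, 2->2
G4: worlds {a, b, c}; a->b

G4

This is the axiom for a generalized confluence (Geach) condition; its first-order frame correspondent is \forall x \forall y \forall z ((x R^2 y \wedge x R^2 z) \to \exists w (y R^2 w \wedge z = w)).
G1: fails — nR²m, nR²o but no w with mR²w and o=w.
G2: fails — w1R²w0, w1R²w1 but no w with w0R²w and w1=w.
G3: fails — 0R²2, 0R²0 but no w with 2R²w and 0=w.
G4: holds.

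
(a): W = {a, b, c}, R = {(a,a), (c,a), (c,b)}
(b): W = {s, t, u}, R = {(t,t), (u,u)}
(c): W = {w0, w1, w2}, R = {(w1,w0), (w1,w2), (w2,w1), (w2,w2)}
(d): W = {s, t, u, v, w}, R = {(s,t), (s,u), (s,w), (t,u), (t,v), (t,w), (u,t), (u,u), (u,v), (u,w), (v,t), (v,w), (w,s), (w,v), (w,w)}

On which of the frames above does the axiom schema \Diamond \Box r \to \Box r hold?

(b)

Frame correspondent (Sahlqvist): \forall x \forall y \forall z (Rxy \wedge Rxz \to Ryz) — i.e. the Euclidean property.
(a): fails — Rca and Rcb but not Rab.
(b): ✓.
(c): fails — Rw1w2 and Rw1w0 but not Rw2w0.
(d): fails — Rsw and Rsu but not Rwu.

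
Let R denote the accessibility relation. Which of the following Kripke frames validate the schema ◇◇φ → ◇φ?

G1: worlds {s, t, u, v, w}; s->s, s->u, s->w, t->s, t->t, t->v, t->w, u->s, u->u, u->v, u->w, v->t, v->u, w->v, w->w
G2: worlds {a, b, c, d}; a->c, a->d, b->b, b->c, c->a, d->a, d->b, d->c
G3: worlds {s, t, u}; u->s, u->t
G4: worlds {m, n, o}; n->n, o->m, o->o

The schema corresponds to transitivity: ∀x ∀y ∀z (Rxy ∧ Ryz → Rxz).
G1: fails — Ruv and Rvt but not Rut.
G2: fails — Rbc and Rca but not Rba.
G3: holds.
G4: holds.

G3, G4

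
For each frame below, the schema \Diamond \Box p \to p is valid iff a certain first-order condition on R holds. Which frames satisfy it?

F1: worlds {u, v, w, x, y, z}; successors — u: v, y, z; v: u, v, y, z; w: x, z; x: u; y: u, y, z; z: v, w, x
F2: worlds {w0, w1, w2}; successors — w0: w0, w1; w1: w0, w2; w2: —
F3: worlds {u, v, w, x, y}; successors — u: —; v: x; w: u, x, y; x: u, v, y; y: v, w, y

none

This is the axiom for symmetry; its first-order frame correspondent is \forall x \forall y (Rxy \to Ryx).
F1: fails — Ruz but not Rzu.
F2: fails — Rw1w2 but not Rw2w1.
F3: fails — Rwu but not Ruw.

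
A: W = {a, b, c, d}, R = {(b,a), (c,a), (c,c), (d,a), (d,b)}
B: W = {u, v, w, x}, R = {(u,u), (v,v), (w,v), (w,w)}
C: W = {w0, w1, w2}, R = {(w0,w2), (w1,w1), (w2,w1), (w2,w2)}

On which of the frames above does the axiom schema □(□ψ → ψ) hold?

This is the axiom for shift-reflexivity; its first-order frame correspondent is ∀x ∀y (Rxy → Ryy).
A: fails — Rba but not Raa.
B: ✓.
C: ✓.

B, C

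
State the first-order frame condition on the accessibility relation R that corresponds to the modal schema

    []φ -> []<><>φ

forall x forall z (xRz -> exists w (xRw & z R^2 w))

This is a Sahlqvist (Geach-type) schema ◇^0□^1φ → □^1◇^2φ.
First-order correspondent: forall x forall z (xRz -> exists w (xRw & z R^2 w)).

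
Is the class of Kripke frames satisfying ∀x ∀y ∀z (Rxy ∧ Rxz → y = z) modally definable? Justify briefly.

Definable; ◇r → □r defines it

The condition is partial functionality. A defining modal formula is ◇r → □r.
Suppose ◇r→□r is valid. Take Rxy, Rxz and set V(r)={y}. Then ◇r at x, so □r at x, so r at z, i.e. z=y.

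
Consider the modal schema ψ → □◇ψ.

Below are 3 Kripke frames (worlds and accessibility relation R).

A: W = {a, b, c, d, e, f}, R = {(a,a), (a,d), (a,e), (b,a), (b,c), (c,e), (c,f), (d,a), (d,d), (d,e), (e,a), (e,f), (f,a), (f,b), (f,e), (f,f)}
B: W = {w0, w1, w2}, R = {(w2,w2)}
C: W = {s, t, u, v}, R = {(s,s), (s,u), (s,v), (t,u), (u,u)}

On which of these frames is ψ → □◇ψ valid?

Frame correspondent (Sahlqvist): ∀x ∀y (Rxy → Ryx) — i.e. symmetry.
A: fails — Rbc but not Rcb.
B: ✓.
C: fails — Rtu but not Rut.
Valid on: B.

B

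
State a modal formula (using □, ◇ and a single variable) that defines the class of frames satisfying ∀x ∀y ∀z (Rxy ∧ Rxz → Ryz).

◇p → □◇p

This is the Euclidean property; the standard corresponding axiom is 5: ◇p → □◇p.
Suppose ◇p→□◇p is valid. Take Rxy, Rxz and set V(p)={y}. Then ◇p at x, so □◇p at x, so ◇p at z, so some w with Rzw has p; w=y, i.e. Rzy. By symmetry of the argument, Ryz.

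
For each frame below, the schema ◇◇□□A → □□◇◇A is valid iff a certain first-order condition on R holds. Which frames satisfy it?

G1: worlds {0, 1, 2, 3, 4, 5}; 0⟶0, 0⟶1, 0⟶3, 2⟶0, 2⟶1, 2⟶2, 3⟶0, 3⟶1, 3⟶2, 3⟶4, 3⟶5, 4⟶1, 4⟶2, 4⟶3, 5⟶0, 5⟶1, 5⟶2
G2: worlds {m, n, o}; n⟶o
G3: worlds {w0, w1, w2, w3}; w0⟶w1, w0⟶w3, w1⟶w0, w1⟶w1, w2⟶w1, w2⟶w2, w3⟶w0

The schema corresponds to a generalized confluence (Geach) condition: ∀x ∀y ∀z ((xR²y ∧ xR²z) → ∃w (yR²w ∧ zR²w)).
G1: fails — 0R²0, 0R²1 but no w with 0R²w and 1R²w.
G2: ✓.
G3: ✓.
Valid on: G2, G3.

G2, G3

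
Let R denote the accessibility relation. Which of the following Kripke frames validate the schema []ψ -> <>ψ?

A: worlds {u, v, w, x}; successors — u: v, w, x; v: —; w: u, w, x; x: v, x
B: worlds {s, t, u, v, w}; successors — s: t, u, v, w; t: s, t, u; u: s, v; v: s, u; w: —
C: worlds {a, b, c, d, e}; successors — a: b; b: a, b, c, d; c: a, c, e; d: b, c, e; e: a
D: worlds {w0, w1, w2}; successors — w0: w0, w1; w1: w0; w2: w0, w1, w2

C, D

This is the axiom for seriality; its first-order frame correspondent is forall x exists y Rxy.
A: fails — world v has no successor.
B: fails — world w has no successor.
C: condition met.
D: condition met.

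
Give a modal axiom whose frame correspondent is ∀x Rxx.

A defining formula is □p → p (the T axiom).

□p → p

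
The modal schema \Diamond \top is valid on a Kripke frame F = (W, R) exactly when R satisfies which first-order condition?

seriality

◇⊤ holds at w iff w has a successor, so frame-validity of ◇⊤ is exactly seriality. Equivalently via □A → ◇A:
Suppose □A→◇A is valid. At any x set V(A)=W. Then □A at x, so ◇A at x, so x has a successor.
Conversely, on a frame with seriality the schema holds at every world under every valuation.
So the correspondent is seriality.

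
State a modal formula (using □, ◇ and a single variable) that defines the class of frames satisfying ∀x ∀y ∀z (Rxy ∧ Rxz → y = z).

This is partial functionality; the standard corresponding axiom is CD: ◇s → □s.
Suppose ◇s→□s is valid. Take Rxy, Rxz and set V(s)={y}. Then ◇s at x, so □s at x, so s at z, i.e. z=y.

◇s → □s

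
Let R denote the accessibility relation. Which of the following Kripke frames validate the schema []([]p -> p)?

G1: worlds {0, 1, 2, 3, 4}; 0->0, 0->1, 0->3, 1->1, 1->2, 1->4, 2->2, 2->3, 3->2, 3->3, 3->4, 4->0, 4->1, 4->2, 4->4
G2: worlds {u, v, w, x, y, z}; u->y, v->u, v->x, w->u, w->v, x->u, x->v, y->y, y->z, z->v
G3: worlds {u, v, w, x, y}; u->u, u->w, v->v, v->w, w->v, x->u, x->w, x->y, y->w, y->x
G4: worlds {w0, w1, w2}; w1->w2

Frame correspondent (Sahlqvist): forall x forall y (Rxy -> Ryy) — i.e. shift-reflexivity.
G1: holds.
G2: fails — Rwu but not Ruu.
G3: fails — Rxw but not Rww.
G4: fails — Rw1w2 but not Rw2w2.
Valid on: G1.

G1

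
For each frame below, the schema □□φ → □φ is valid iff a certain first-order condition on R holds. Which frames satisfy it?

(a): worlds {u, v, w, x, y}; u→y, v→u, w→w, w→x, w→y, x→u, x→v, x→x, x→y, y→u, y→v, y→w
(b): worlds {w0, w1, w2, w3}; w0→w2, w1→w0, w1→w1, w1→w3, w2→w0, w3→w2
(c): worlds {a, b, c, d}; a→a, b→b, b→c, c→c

This is the axiom for density; its first-order frame correspondent is ∀x ∀y (Rxy → ∃z (Rxz ∧ Rzy)).
(a): fails — Rvu but no z with Rvz and Rzu.
(b): fails — Rw3w2 but no z with Rw3z and Rzw2.
(c): holds.

(c)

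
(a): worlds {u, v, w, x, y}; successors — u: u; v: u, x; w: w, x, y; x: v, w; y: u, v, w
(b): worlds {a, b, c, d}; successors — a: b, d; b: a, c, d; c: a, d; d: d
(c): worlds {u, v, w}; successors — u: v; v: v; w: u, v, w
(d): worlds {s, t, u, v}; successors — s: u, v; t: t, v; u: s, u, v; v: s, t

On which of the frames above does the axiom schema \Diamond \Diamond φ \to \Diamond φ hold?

(c)

Frame correspondent (Sahlqvist): \forall x \forall y (x R^2 y \to \exists w (y = w \wedge xRw)) — i.e. a generalized confluence (Geach) condition.
(a): fails — vR²v but no t with v=t and vRt.
(b): fails — aR²a but no w with a=w and aRw.
(c): satisfies the condition.
(d): fails — sR²s but no w with s=w and sRw.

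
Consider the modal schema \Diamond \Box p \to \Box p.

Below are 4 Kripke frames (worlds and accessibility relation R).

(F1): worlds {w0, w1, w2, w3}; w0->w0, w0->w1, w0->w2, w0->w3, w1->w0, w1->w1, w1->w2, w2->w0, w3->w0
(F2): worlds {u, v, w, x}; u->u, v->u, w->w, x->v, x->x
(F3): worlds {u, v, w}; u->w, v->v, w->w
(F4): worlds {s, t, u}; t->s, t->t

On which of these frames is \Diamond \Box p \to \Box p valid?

(F3)

Frame correspondent (Sahlqvist): \forall x \forall y \forall z (Rxy \wedge Rxz \to Ryz) — i.e. the Euclidean property.
(F1): fails — Rw0w1 and Rw0w3 but not Rw1w3.
(F2): fails — Rxv and Rxx but not Rvx.
(F3): holds.
(F4): fails — Rts and Rtt but not Rst.
Valid on: (F3).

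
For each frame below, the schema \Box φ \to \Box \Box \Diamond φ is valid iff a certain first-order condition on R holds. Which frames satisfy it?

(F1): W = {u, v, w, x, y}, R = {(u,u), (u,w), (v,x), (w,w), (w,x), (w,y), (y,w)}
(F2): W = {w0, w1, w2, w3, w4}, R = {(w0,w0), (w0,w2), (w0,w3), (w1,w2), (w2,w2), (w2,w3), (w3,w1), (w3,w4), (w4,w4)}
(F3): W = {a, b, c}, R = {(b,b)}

The schema corresponds to a generalized confluence (Geach) condition: \forall x \forall z (x R^2 z \to \exists w (xRw \wedge zRw)).
(F1): fails — uR²x but no t with uRt and xRt.
(F2): fails — w0R²w3 but no w with w0Rw and w3Rw.
(F3): condition met.

(F3)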